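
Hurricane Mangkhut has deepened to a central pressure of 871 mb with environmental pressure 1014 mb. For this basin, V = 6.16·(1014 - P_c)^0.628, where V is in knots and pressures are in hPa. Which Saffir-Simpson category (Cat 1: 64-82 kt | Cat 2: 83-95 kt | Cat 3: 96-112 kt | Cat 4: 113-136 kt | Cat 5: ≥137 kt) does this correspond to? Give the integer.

5

ΔP = 1014 − 871 = 143 mb.
V ≈ 6.16 × 143^0.628 = 6.16 × 22.57 ≈ 139 kt.
139 kt falls in the Category 5 band.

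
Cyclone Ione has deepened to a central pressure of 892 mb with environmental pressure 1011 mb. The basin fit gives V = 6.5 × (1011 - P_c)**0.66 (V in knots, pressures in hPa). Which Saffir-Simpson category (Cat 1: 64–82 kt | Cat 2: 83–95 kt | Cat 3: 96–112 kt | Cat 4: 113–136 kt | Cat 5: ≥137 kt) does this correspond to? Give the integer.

5

ΔP = 1011 − 892 = 119 mb.
V ≈ 6.5 × 119^0.66 = 6.5 × 23.43 ≈ 152 kt.
152 kt falls in the Category 5 band.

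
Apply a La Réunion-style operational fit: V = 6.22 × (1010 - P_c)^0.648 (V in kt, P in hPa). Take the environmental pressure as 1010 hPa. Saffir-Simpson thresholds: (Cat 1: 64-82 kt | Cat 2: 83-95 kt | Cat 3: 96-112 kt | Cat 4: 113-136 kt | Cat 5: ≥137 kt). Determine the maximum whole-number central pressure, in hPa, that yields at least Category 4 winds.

922 hPa

Category 4 begins at V = 113 kt.
Required ΔP = (113/6.22)^(1/0.648) = 18.167^1.543 ≈ 87.77 hPa.
P_c ≤ 1010 − 87.77 = 922.23, so the highest integer P_c is 922 hPa.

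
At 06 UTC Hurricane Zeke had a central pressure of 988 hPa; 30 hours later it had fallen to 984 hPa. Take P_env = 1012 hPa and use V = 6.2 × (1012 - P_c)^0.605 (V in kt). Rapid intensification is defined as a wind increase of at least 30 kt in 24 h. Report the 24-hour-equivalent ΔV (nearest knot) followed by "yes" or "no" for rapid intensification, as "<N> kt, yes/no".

V₁: ΔP = 24, V ≈ 6.2 × 24^0.605 ≈ 42.41 kt.
V₂: ΔP = 28, V ≈ 6.2 × 28^0.605 ≈ 46.55 kt.
ΔV over 30 h = 4.14 kt → 24 h equivalent = 4.14 × 24/30 ≈ 3.31 kt.
3 kt < 30 kt ⇒ not rapid intensification.

3 kt, no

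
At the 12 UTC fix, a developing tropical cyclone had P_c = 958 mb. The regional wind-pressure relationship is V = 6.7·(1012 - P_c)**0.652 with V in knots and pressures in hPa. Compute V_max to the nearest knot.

90 kt

ΔP = 1012 − 958 = 54 mb.
54^0.652 ≈ 13.475.
V ≈ 6.7 × 13.475 ≈ 90.3 kt.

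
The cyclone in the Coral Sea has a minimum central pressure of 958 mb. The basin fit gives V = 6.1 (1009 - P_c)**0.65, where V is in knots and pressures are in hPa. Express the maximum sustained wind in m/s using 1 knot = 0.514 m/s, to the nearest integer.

ΔP = 1009 − 958 = 51 mb.
V ≈ 6.1 × 51^0.65 = 6.1 × 12.880 ≈ 78.569 kt.
78.569 × 0.514 ≈ 40.38 m/s → 40 m/s.

40 m/s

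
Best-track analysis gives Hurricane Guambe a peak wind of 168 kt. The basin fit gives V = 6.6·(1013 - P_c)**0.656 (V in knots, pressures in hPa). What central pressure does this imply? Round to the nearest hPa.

ΔP = (V / 6.6)^(1/0.656) = (168/6.6)^1.524.
168/6.6 = 25.455; 25.455^1.524 ≈ 138.97 hPa.
P_c = 1013 − 138.97 = 874.03 ≈ 874 hPa.

874 hPa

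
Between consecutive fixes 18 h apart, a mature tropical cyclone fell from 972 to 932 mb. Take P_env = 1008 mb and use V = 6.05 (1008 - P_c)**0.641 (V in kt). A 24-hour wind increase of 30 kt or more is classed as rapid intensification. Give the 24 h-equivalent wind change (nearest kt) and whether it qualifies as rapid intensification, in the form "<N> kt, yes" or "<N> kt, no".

V₁: ΔP = 36, V ≈ 6.05 × 36^0.641 ≈ 60.17 kt.
V₂: ΔP = 76, V ≈ 6.05 × 76^0.641 ≈ 97.13 kt.
ΔV over 18 h = 36.96 kt → 24 h equivalent = 36.96 × 24/18 ≈ 49.28 kt.
49 kt ≥ 30 kt ⇒ rapid intensification.

49 kt, yes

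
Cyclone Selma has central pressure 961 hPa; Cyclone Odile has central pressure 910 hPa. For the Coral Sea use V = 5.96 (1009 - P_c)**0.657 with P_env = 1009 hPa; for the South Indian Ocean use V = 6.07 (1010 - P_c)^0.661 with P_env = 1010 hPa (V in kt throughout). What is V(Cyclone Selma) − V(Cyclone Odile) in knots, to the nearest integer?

Cyclone Selma: ΔP = 48; V ≈ 5.96 × 48^0.657 ≈ 75.83 kt.
Cyclone Odile: ΔP = 100; V ≈ 6.07 × 100^0.661 ≈ 127.41 kt.
Difference ≈ 75.83 − 127.41 = -51.58 → -52 kt.

-52 kt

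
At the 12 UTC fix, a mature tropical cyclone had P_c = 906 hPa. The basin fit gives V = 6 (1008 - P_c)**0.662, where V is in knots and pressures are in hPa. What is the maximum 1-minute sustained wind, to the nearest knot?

ΔP = 1008 − 906 = 102 hPa.
102^0.662 ≈ 21.365.
V ≈ 6 × 21.365 ≈ 128.2 kt.

128 kt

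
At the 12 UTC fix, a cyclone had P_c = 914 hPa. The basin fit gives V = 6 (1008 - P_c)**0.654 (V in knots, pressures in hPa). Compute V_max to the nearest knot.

ΔP = 1008 − 914 = 94 hPa.
94^0.654 ≈ 19.518.
V ≈ 6 × 19.518 ≈ 117.1 kt.

117 kt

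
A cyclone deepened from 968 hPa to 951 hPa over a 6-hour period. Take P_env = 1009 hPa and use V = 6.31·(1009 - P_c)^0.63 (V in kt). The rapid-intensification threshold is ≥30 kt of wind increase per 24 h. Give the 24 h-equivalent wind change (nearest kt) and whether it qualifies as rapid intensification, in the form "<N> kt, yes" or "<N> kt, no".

64 kt, yes

V₁: ΔP = 41, V ≈ 6.31 × 41^0.63 ≈ 65.48 kt.
V₂: ΔP = 58, V ≈ 6.31 × 58^0.63 ≈ 81.47 kt.
ΔV over 6 h = 15.99 kt → 24 h equivalent = 15.99 × 24/6 ≈ 63.96 kt.
64 kt ≥ 30 kt ⇒ rapid intensification.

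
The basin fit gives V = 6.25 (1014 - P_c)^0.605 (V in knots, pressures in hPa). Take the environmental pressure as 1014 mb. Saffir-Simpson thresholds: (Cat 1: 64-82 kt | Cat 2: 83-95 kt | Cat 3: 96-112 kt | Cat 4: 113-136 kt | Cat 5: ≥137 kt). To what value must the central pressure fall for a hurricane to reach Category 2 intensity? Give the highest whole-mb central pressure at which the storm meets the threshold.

Category 2 begins at V = 83 kt.
Required ΔP = (83/6.25)^(1/0.605) = 13.280^1.653 ≈ 71.87 mb.
P_c ≤ 1014 − 71.87 = 942.13, so the highest integer P_c is 942 mb.

942 mb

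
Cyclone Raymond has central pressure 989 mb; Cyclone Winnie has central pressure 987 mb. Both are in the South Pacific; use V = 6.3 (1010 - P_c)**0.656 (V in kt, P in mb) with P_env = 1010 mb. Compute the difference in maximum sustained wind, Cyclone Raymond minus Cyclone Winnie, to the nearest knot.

Cyclone Raymond: ΔP = 21; V ≈ 6.3 × 21^0.656 ≈ 46.42 kt.
Cyclone Winnie: ΔP = 23; V ≈ 6.3 × 23^0.656 ≈ 49.28 kt.
Difference ≈ 46.42 − 49.28 = -2.86 → -3 kt.

-3 kt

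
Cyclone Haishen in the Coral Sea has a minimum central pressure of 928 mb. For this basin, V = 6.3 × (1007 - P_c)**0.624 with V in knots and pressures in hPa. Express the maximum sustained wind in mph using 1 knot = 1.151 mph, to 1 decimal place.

ΔP = 1007 − 928 = 79 mb.
V ≈ 6.3 × 79^0.624 = 6.3 × 15.280 ≈ 96.263 kt.
96.263 × 1.151 ≈ 110.80 mph → 110.8 mph.

110.8 mph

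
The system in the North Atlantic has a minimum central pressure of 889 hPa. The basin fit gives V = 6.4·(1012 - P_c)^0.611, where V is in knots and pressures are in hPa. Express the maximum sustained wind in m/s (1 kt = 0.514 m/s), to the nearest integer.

ΔP = 1012 − 889 = 123 hPa.
V ≈ 6.4 × 123^0.611 = 6.4 × 18.920 ≈ 121.091 kt.
121.091 × 0.514 ≈ 62.24 m/s → 62 m/s.

62 m/s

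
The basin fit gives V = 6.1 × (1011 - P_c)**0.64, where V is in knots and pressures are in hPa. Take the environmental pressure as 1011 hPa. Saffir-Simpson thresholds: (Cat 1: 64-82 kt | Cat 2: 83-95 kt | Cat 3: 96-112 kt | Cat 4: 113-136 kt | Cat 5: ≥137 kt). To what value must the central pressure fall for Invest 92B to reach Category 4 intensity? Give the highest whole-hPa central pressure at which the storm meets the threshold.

915 hPa

Category 4 begins at V = 113 kt.
Required ΔP = (113/6.1)^(1/0.64) = 18.525^1.562 ≈ 95.69 hPa.
P_c ≤ 1011 − 95.69 = 915.31, so the highest integer P_c is 915 hPa.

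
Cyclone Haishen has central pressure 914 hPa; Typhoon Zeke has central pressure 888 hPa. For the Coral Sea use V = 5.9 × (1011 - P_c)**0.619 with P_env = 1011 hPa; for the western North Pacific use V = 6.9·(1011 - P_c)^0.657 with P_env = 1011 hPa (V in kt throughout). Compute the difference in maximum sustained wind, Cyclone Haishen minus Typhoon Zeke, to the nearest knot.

-63 kt

Cyclone Haishen: ΔP = 97; V ≈ 5.9 × 97^0.619 ≈ 100.15 kt.
Typhoon Zeke: ΔP = 123; V ≈ 6.9 × 123^0.657 ≈ 162.90 kt.
Difference ≈ 100.15 − 162.90 = -62.75 → -63 kt.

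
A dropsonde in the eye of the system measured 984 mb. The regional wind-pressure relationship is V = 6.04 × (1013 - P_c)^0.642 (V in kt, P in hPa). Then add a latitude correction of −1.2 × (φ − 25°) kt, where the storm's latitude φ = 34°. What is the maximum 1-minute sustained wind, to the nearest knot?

42 kt

ΔP = 1013 − 984 = 29 mb.
29^0.642 ≈ 8.687.
V ≈ 6.04 × 8.687 ≈ 52.5 kt.
Latitude correction: −1.2 × (34 − 25) = -10.8 kt.
Corrected V ≈ 41.7 kt → 42 kt.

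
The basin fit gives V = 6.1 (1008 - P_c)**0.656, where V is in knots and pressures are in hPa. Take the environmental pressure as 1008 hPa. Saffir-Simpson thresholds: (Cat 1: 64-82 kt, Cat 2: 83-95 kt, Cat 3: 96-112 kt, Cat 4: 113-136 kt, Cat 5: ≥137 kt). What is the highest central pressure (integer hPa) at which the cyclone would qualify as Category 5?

893 hPa

Category 5 begins at V = 137 kt.
Required ΔP = (137/6.1)^(1/0.656) = 22.459^1.524 ≈ 114.83 hPa.
P_c ≤ 1008 − 114.83 = 893.17, so the highest integer P_c is 893 hPa.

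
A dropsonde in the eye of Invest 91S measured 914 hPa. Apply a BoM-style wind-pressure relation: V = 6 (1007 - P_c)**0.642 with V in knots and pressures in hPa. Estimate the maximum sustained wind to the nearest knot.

110 kt

ΔP = 1007 − 914 = 93 hPa.
93^0.642 ≈ 18.355.
V ≈ 6 × 18.355 ≈ 110.1 kt.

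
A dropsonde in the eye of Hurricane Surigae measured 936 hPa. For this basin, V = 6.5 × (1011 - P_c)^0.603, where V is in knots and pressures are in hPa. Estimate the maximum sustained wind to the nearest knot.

88 kt

ΔP = 1011 − 936 = 75 hPa.
75^0.603 ≈ 13.510.
V ≈ 6.5 × 13.510 ≈ 87.8 kt.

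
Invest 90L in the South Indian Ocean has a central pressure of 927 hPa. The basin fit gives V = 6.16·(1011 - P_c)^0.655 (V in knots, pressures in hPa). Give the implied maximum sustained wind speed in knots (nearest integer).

112 kt

ΔP = 1011 − 927 = 84 hPa.
84^0.655 ≈ 18.214.
V ≈ 6.16 × 18.214 ≈ 112.2 kt.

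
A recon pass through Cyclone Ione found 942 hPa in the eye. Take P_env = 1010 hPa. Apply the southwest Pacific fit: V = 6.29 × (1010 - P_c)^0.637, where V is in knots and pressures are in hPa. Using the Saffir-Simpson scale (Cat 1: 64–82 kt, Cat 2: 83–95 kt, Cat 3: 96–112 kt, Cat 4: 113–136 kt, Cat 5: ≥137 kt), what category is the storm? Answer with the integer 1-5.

2

ΔP = 1010 − 942 = 68 hPa.
V ≈ 6.29 × 68^0.637 = 6.29 × 14.70 ≈ 92 kt.
92 kt falls in the Category 2 band.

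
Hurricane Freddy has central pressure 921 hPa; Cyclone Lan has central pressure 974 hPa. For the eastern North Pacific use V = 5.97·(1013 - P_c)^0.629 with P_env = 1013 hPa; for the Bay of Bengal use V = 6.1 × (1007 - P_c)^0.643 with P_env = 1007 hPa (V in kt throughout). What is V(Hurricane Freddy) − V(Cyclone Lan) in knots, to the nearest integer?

Hurricane Freddy: ΔP = 92; V ≈ 5.97 × 92^0.629 ≈ 102.61 kt.
Cyclone Lan: ΔP = 33; V ≈ 6.1 × 33^0.643 ≈ 57.77 kt.
Difference ≈ 102.61 − 57.77 = 44.84 → 45 kt.

45 kt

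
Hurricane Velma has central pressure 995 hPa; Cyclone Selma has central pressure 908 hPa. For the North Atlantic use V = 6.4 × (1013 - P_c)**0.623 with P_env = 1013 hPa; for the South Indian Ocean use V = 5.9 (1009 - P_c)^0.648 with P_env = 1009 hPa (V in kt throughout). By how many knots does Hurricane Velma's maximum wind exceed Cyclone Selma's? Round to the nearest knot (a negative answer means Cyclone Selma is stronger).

-79 kt

Hurricane Velma: ΔP = 18; V ≈ 6.4 × 18^0.623 ≈ 38.74 kt.
Cyclone Selma: ΔP = 101; V ≈ 5.9 × 101^0.648 ≈ 117.40 kt.
Difference ≈ 38.74 − 117.40 = -78.66 → -79 kt.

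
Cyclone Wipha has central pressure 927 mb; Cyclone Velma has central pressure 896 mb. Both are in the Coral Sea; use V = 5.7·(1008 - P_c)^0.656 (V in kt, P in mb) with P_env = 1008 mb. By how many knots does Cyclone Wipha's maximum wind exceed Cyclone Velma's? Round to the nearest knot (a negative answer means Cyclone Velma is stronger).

-24 kt

Cyclone Wipha: ΔP = 81; V ≈ 5.7 × 81^0.656 ≈ 101.82 kt.
Cyclone Velma: ΔP = 112; V ≈ 5.7 × 112^0.656 ≈ 125.94 kt.
Difference ≈ 101.82 − 125.94 = -24.12 → -24 kt.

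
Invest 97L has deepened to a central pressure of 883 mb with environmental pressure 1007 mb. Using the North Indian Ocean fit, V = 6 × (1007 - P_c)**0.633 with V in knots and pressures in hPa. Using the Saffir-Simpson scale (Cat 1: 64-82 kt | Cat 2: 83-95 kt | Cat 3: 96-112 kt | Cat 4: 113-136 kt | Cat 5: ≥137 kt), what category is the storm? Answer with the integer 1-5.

4

ΔP = 1007 − 883 = 124 mb.
V ≈ 6 × 124^0.633 = 6 × 21.14 ≈ 127 kt.
127 kt falls in the Category 4 band.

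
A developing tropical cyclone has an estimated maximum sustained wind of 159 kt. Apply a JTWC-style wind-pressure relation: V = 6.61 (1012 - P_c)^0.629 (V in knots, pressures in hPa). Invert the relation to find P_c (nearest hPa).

855 hPa

ΔP = (V / 6.61)^(1/0.629) = (159/6.61)^1.590.
159/6.61 = 24.054; 24.054^1.590 ≈ 156.99 hPa.
P_c = 1012 − 156.99 = 855.01 ≈ 855 hPa.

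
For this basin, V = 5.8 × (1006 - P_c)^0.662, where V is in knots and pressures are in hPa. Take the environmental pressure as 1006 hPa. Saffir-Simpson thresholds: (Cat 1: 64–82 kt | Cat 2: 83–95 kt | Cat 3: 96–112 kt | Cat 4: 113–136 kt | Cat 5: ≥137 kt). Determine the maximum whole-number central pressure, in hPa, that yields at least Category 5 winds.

Category 5 begins at V = 137 kt.
Required ΔP = (137/5.8)^(1/0.662) = 23.621^1.511 ≈ 118.70 hPa.
P_c ≤ 1006 − 118.70 = 887.30, so the highest integer P_c is 887 hPa.

887 hPa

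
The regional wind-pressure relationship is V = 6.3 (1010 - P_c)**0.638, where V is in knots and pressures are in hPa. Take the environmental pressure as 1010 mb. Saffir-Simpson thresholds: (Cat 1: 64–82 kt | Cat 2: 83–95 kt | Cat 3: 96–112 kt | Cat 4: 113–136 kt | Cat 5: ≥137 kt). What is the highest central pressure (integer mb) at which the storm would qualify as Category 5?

Category 5 begins at V = 137 kt.
Required ΔP = (137/6.3)^(1/0.638) = 21.746^1.567 ≈ 124.80 mb.
P_c ≤ 1010 − 124.80 = 885.20, so the highest integer P_c is 885 mb.

885 mb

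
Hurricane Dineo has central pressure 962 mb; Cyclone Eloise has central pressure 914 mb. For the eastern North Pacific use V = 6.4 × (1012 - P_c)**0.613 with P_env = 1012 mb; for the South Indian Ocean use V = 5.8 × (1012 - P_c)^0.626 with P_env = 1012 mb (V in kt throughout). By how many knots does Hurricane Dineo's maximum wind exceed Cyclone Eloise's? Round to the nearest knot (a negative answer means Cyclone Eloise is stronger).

Hurricane Dineo: ΔP = 50; V ≈ 6.4 × 50^0.613 ≈ 70.41 kt.
Cyclone Eloise: ΔP = 98; V ≈ 5.8 × 98^0.626 ≈ 102.31 kt.
Difference ≈ 70.41 − 102.31 = -31.90 → -32 kt.

-32 kt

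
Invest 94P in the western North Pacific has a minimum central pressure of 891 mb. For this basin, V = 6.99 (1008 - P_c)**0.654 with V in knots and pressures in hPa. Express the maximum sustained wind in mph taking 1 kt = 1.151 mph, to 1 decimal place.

ΔP = 1008 − 891 = 117 mb.
V ≈ 6.99 × 117^0.654 = 6.99 × 22.521 ≈ 157.424 kt.
157.424 × 1.151 ≈ 181.19 mph → 181.2 mph.

181.2 mph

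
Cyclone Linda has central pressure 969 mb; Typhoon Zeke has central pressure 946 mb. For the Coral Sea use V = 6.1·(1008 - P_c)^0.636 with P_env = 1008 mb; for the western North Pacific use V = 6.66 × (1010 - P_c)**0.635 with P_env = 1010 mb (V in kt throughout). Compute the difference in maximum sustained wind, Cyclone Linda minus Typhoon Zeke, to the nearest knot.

Cyclone Linda: ΔP = 39; V ≈ 6.1 × 39^0.636 ≈ 62.70 kt.
Typhoon Zeke: ΔP = 64; V ≈ 6.66 × 64^0.635 ≈ 93.41 kt.
Difference ≈ 62.70 − 93.41 = -30.71 → -31 kt.

-31 kt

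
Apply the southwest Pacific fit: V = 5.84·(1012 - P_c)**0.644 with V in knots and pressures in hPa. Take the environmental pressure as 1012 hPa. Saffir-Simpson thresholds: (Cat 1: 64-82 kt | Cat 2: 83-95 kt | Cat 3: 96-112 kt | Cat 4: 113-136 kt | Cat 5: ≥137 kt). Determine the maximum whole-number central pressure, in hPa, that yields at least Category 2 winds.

Category 2 begins at V = 83 kt.
Required ΔP = (83/5.84)^(1/0.644) = 14.212^1.553 ≈ 61.64 hPa.
P_c ≤ 1012 − 61.64 = 950.36, so the highest integer P_c is 950 hPa.

950 hPa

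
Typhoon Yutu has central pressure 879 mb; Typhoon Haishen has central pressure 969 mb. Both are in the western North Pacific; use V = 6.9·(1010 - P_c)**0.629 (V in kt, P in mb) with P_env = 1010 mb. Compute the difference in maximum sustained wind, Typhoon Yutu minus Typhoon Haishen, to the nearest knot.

Typhoon Yutu: ΔP = 131; V ≈ 6.9 × 131^0.629 ≈ 148.12 kt.
Typhoon Haishen: ΔP = 41; V ≈ 6.9 × 41^0.629 ≈ 71.33 kt.
Difference ≈ 148.12 − 71.33 = 76.79 → 77 kt.

77 kt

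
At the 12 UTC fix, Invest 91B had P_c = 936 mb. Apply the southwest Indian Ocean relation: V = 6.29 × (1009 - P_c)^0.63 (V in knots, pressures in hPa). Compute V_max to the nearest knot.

94 kt

ΔP = 1009 − 936 = 73 mb.
73^0.63 ≈ 14.924.
V ≈ 6.29 × 14.924 ≈ 93.9 kt.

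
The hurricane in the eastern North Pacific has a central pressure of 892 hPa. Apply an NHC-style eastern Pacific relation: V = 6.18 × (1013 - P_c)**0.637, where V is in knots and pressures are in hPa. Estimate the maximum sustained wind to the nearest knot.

131 kt

ΔP = 1013 − 892 = 121 hPa.
121^0.637 ≈ 21.219.
V ≈ 6.18 × 21.219 ≈ 131.1 kt.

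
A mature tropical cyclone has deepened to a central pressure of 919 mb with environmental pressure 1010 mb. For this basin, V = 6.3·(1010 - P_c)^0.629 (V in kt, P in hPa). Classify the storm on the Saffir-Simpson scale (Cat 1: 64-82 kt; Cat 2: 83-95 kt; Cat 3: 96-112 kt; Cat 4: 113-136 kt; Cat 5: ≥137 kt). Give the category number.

3

ΔP = 1010 − 919 = 91 mb.
V ≈ 6.3 × 91^0.629 = 6.3 × 17.07 ≈ 108 kt.
108 kt falls in the Category 3 band.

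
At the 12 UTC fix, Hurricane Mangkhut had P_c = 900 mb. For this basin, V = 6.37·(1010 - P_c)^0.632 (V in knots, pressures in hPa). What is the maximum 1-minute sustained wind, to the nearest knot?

124 kt

ΔP = 1010 − 900 = 110 mb.
110^0.632 ≈ 19.506.
V ≈ 6.37 × 19.506 ≈ 124.3 kt.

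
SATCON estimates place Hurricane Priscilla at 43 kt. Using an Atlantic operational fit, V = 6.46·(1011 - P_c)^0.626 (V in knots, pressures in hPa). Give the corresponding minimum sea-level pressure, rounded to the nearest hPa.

990 hPa

ΔP = (V / 6.46)^(1/0.626) = (43/6.46)^1.597.
43/6.46 = 6.656; 6.656^1.597 ≈ 20.66 hPa.
P_c = 1011 − 20.66 = 990.34 ≈ 990 hPa.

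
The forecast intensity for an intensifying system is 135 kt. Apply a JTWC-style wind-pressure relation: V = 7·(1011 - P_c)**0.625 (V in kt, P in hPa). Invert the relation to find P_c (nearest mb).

ΔP = (V / 7)^(1/0.625) = (135/7)^1.600.
135/7 = 19.286; 19.286^1.600 ≈ 113.86 mb.
P_c = 1011 − 113.86 = 897.14 ≈ 897 mb.

897 mb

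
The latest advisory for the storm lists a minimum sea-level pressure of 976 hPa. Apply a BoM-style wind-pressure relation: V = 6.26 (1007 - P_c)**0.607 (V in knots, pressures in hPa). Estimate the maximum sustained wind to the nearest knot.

ΔP = 1007 − 976 = 31 hPa.
31^0.607 ≈ 8.040.
V ≈ 6.26 × 8.040 ≈ 50.3 kt.

50 kt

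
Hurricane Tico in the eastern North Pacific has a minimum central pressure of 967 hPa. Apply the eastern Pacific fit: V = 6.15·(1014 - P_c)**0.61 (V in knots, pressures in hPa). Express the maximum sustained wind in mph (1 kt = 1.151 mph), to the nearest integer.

74 mph

ΔP = 1014 − 967 = 47 hPa.
V ≈ 6.15 × 47^0.61 = 6.15 × 10.471 ≈ 64.395 kt.
64.395 × 1.151 ≈ 74.12 mph → 74 mph.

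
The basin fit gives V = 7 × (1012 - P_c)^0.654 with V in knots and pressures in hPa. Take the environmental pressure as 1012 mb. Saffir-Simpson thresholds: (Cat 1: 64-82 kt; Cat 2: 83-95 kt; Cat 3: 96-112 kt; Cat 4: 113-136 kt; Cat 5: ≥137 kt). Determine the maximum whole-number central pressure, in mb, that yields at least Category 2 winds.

Category 2 begins at V = 83 kt.
Required ΔP = (83/7)^(1/0.654) = 11.857^1.529 ≈ 43.87 mb.
P_c ≤ 1012 − 43.87 = 968.13, so the highest integer P_c is 968 mb.

968 mb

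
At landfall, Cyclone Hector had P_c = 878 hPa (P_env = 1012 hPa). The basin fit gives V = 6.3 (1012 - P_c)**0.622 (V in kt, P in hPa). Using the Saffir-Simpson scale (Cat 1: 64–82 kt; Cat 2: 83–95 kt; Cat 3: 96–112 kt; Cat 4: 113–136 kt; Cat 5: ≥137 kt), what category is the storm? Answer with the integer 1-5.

ΔP = 1012 − 878 = 134 hPa.
V ≈ 6.3 × 134^0.622 = 6.3 × 21.04 ≈ 133 kt.
133 kt falls in the Category 4 band.

4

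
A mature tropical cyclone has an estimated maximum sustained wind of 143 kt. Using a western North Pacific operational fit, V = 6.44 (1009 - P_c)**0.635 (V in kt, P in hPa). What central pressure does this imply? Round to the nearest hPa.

ΔP = (V / 6.44)^(1/0.635) = (143/6.44)^1.575.
143/6.44 = 22.205; 22.205^1.575 ≈ 131.95 hPa.
P_c = 1009 − 131.95 = 877.05 ≈ 877 hPa.

877 hPa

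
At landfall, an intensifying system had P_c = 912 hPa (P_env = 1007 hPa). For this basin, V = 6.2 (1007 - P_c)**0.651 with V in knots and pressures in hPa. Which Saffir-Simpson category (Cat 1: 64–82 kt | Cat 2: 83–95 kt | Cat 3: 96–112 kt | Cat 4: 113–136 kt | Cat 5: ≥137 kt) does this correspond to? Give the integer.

ΔP = 1007 − 912 = 95 hPa.
V ≈ 6.2 × 95^0.651 = 6.2 × 19.39 ≈ 120 kt.
120 kt falls in the Category 4 band.

4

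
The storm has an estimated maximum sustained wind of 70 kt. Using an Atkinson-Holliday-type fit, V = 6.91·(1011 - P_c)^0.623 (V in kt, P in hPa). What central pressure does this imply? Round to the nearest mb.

970 mb

ΔP = (V / 6.91)^(1/0.623) = (70/6.91)^1.605.
70/6.91 = 10.130; 10.130^1.605 ≈ 41.13 mb.
P_c = 1011 − 41.13 = 969.87 ≈ 970 mb.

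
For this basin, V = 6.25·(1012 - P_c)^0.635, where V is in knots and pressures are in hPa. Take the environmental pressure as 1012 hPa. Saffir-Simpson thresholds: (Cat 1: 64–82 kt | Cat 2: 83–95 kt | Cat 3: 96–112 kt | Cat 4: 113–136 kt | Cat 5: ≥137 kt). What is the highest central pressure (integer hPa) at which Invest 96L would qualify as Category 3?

938 hPa

Category 3 begins at V = 96 kt.
Required ΔP = (96/6.25)^(1/0.635) = 15.360^1.575 ≈ 73.85 hPa.
P_c ≤ 1012 − 73.85 = 938.15, so the highest integer P_c is 938 hPa.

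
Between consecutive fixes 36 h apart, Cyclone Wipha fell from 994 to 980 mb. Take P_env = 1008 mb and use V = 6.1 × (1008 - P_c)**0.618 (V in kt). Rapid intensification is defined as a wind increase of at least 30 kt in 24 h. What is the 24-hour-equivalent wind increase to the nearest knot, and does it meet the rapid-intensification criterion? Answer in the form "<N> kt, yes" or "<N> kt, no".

V₁: ΔP = 14, V ≈ 6.1 × 14^0.618 ≈ 31.16 kt.
V₂: ΔP = 28, V ≈ 6.1 × 28^0.618 ≈ 47.83 kt.
ΔV over 36 h = 16.67 kt → 24 h equivalent = 16.67 × 24/36 ≈ 11.11 kt.
11 kt < 30 kt ⇒ not rapid intensification.

11 kt, no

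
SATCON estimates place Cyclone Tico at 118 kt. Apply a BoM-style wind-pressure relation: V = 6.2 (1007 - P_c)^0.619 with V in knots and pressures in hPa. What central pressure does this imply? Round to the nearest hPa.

ΔP = (V / 6.2)^(1/0.619) = (118/6.2)^1.616.
118/6.2 = 19.032; 19.032^1.616 ≈ 116.69 hPa.
P_c = 1007 − 116.69 = 890.31 ≈ 890 hPa.

890 hPa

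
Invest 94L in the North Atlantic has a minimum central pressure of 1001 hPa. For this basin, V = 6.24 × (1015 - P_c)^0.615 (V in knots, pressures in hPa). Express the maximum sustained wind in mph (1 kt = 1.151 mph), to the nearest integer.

36 mph

ΔP = 1015 − 1001 = 14 hPa.
V ≈ 6.24 × 14^0.615 = 6.24 × 5.068 ≈ 31.627 kt.
31.627 × 1.151 ≈ 36.40 mph → 36 mph.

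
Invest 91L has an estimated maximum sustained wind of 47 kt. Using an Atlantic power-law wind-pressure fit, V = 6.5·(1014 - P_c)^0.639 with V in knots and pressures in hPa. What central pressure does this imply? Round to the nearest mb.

992 mb

ΔP = (V / 6.5)^(1/0.639) = (47/6.5)^1.565.
47/6.5 = 7.231; 7.231^1.565 ≈ 22.11 mb.
P_c = 1014 − 22.11 = 991.89 ≈ 992 mb.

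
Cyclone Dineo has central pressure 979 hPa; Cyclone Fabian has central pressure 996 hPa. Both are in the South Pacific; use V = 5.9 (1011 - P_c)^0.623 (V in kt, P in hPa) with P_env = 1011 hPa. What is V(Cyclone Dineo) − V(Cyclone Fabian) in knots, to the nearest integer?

19 kt

Cyclone Dineo: ΔP = 32; V ≈ 5.9 × 32^0.623 ≈ 51.12 kt.
Cyclone Fabian: ΔP = 15; V ≈ 5.9 × 15^0.623 ≈ 31.88 kt.
Difference ≈ 51.12 − 31.88 = 19.24 → 19 kt.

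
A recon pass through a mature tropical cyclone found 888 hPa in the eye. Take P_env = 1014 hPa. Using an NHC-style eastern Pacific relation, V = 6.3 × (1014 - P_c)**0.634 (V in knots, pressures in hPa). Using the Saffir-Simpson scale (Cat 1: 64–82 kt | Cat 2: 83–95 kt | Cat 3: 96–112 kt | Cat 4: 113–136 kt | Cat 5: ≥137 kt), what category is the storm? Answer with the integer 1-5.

ΔP = 1014 − 888 = 126 hPa.
V ≈ 6.3 × 126^0.634 = 6.3 × 21.46 ≈ 135 kt.
135 kt falls in the Category 4 band.

4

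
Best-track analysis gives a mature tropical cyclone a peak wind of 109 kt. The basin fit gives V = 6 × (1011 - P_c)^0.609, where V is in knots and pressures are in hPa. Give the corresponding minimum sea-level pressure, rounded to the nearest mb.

ΔP = (V / 6)^(1/0.609) = (109/6)^1.642.
109/6 = 18.167; 18.167^1.642 ≈ 116.89 mb.
P_c = 1011 − 116.89 = 894.11 ≈ 894 mb.

894 mb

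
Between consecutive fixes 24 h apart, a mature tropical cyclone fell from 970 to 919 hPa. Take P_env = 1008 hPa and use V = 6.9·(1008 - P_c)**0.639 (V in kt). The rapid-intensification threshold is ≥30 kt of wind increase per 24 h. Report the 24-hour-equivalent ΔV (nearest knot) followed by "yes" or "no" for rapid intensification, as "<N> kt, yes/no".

V₁: ΔP = 38, V ≈ 6.9 × 38^0.639 ≈ 70.52 kt.
V₂: ΔP = 89, V ≈ 6.9 × 89^0.639 ≈ 121.48 kt.
ΔV over 24 h = 50.96 kt → 24 h equivalent = 50.96 × 24/24 ≈ 50.96 kt.
51 kt ≥ 30 kt ⇒ rapid intensification.

51 kt, yes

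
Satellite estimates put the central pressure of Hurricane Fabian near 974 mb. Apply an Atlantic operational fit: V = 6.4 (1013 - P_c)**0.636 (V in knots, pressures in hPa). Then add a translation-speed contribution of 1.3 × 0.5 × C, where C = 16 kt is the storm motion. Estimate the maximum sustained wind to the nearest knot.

76 kt

ΔP = 1013 − 974 = 39 mb.
39^0.636 ≈ 10.278.
V ≈ 6.4 × 10.278 ≈ 65.8 kt.
Translation term: 1.3 × 0.5 × 16 = 10.4 kt.
Corrected V ≈ 76.2 kt → 76 kt.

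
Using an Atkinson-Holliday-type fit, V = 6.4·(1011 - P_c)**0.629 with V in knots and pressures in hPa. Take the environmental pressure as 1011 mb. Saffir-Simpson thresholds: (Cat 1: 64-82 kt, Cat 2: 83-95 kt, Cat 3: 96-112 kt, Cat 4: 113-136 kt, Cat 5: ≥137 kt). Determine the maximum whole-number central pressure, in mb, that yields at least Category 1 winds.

972 mb

Category 1 begins at V = 64 kt.
Required ΔP = (64/6.4)^(1/0.629) = 10.000^1.590 ≈ 38.89 mb.
P_c ≤ 1011 − 38.89 = 972.11, so the highest integer P_c is 972 mb.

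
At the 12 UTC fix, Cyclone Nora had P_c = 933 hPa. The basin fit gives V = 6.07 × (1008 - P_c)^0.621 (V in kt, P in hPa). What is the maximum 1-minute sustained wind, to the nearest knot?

89 kt

ΔP = 1008 − 933 = 75 hPa.
75^0.621 ≈ 14.602.
V ≈ 6.07 × 14.602 ≈ 88.6 kt.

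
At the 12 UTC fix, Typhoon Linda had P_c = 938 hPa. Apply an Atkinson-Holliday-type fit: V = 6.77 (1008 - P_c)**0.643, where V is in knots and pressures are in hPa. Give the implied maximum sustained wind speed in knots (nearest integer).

104 kt

ΔP = 1008 − 938 = 70 hPa.
70^0.643 ≈ 15.360.
V ≈ 6.77 × 15.360 ≈ 104.0 kt.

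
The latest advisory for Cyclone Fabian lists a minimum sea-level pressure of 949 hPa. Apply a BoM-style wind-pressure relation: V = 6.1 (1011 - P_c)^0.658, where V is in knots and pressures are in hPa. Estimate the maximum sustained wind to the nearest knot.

ΔP = 1011 − 949 = 62 hPa.
62^0.658 ≈ 15.114.
V ≈ 6.1 × 15.114 ≈ 92.2 kt.

92 kt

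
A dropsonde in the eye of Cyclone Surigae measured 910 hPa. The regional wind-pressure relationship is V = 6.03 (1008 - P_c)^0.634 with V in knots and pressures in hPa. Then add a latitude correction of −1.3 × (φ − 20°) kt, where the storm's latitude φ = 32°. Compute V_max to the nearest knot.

95 kt

ΔP = 1008 − 910 = 98 hPa.
98^0.634 ≈ 18.299.
V ≈ 6.03 × 18.299 ≈ 110.3 kt.
Latitude correction: −1.3 × (32 − 20) = -15.6 kt.
Corrected V ≈ 94.7 kt → 95 kt.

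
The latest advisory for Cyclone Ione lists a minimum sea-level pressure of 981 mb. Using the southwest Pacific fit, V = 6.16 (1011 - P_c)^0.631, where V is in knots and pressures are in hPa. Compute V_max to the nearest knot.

53 kt

ΔP = 1011 − 981 = 30 mb.
30^0.631 ≈ 8.552.
V ≈ 6.16 × 8.552 ≈ 52.7 kt.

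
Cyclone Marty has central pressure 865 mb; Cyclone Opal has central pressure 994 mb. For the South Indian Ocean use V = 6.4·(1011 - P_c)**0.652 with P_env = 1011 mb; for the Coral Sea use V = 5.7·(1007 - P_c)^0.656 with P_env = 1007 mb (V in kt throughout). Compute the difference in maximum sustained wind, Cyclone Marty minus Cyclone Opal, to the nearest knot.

Cyclone Marty: ΔP = 146; V ≈ 6.4 × 146^0.652 ≈ 164.94 kt.
Cyclone Opal: ΔP = 13; V ≈ 5.7 × 13^0.656 ≈ 30.66 kt.
Difference ≈ 164.94 − 30.66 = 134.28 → 134 kt.

134 kt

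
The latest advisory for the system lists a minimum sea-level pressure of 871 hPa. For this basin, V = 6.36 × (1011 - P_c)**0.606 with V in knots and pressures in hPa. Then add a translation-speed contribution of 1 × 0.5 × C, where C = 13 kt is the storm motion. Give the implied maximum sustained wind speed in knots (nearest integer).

134 kt

ΔP = 1011 − 871 = 140 hPa.
140^0.606 ≈ 19.978.
V ≈ 6.36 × 19.978 ≈ 127.1 kt.
Translation term: 1 × 0.5 × 13 = 6.5 kt.
Corrected V ≈ 133.6 kt → 134 kt.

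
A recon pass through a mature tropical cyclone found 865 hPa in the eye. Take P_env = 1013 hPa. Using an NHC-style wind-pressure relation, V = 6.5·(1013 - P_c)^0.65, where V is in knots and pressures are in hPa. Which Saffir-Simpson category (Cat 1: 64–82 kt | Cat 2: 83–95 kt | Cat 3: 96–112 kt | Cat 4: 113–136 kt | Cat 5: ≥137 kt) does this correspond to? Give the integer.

5

ΔP = 1013 − 865 = 148 hPa.
V ≈ 6.5 × 148^0.65 = 6.5 × 25.74 ≈ 167 kt.
167 kt falls in the Category 5 band.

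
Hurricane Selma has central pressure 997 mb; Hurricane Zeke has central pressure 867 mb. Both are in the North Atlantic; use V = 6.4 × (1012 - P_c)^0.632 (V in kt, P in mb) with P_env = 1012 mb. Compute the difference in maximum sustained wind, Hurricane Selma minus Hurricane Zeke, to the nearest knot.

-113 kt

Hurricane Selma: ΔP = 15; V ≈ 6.4 × 15^0.632 ≈ 35.44 kt.
Hurricane Zeke: ΔP = 145; V ≈ 6.4 × 145^0.632 ≈ 148.65 kt.
Difference ≈ 35.44 − 148.65 = -113.21 → -113 kt.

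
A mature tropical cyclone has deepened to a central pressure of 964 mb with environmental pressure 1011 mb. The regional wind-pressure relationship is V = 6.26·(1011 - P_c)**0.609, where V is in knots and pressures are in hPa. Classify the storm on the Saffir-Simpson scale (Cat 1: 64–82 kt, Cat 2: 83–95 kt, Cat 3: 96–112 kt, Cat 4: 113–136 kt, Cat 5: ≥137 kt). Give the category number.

ΔP = 1011 − 964 = 47 mb.
V ≈ 6.26 × 47^0.609 = 6.26 × 10.43 ≈ 65 kt.
65 kt falls in the Category 1 band.

1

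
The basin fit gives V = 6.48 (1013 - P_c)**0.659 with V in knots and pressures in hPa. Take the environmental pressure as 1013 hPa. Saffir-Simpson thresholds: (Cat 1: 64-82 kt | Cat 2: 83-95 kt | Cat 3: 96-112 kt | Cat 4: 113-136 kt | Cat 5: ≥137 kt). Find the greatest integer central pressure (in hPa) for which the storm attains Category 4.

936 hPa

Category 4 begins at V = 113 kt.
Required ΔP = (113/6.48)^(1/0.659) = 17.438^1.517 ≈ 76.55 hPa.
P_c ≤ 1013 − 76.55 = 936.45, so the highest integer P_c is 936 hPa.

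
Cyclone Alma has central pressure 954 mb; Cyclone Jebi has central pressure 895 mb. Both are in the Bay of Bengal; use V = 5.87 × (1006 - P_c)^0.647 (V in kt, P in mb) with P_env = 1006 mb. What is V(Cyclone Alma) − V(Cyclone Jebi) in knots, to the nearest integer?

Cyclone Alma: ΔP = 52; V ≈ 5.87 × 52^0.647 ≈ 75.66 kt.
Cyclone Jebi: ΔP = 111; V ≈ 5.87 × 111^0.647 ≈ 123.58 kt.
Difference ≈ 75.66 − 123.58 = -47.92 → -48 kt.

-48 kt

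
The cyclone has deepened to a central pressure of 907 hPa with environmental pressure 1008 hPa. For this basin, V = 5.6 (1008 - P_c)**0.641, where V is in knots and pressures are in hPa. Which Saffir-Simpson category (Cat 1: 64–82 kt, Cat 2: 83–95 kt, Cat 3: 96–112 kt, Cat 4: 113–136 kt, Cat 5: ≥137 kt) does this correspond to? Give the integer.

ΔP = 1008 − 907 = 101 hPa.
V ≈ 5.6 × 101^0.641 = 5.6 × 19.27 ≈ 108 kt.
108 kt falls in the Category 3 band.

3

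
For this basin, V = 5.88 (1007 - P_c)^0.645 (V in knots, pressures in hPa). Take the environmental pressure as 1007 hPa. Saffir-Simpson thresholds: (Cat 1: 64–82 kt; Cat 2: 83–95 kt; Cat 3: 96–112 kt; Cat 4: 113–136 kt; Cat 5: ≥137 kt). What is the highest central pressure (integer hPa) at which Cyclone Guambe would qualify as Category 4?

Category 4 begins at V = 113 kt.
Required ΔP = (113/5.88)^(1/0.645) = 19.218^1.550 ≈ 97.78 hPa.
P_c ≤ 1007 − 97.78 = 909.22, so the highest integer P_c is 909 hPa.

909 hPa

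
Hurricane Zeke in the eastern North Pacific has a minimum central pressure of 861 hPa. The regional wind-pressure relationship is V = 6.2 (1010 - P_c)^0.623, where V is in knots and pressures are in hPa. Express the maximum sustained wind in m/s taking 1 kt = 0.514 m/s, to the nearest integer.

72 m/s

ΔP = 1010 − 861 = 149 hPa.
V ≈ 6.2 × 149^0.623 = 6.2 × 22.589 ≈ 140.051 kt.
140.051 × 0.514 ≈ 71.99 m/s → 72 m/s.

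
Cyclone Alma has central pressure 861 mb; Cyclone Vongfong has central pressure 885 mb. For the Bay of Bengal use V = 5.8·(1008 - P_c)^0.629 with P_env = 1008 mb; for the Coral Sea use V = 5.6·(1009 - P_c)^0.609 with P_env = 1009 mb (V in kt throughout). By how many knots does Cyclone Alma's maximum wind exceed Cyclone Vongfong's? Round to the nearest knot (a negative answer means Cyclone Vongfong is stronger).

Cyclone Alma: ΔP = 147; V ≈ 5.8 × 147^0.629 ≈ 133.87 kt.
Cyclone Vongfong: ΔP = 124; V ≈ 5.6 × 124^0.609 ≈ 105.46 kt.
Difference ≈ 133.87 − 105.46 = 28.41 → 28 kt.

28 kt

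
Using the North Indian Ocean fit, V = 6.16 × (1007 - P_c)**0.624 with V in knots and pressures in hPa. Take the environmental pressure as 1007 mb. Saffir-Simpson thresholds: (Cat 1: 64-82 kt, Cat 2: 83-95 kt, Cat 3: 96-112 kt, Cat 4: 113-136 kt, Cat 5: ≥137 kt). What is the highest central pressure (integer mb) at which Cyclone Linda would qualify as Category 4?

901 mb

Category 4 begins at V = 113 kt.
Required ΔP = (113/6.16)^(1/0.624) = 18.344^1.603 ≈ 105.89 mb.
P_c ≤ 1007 − 105.89 = 901.11, so the highest integer P_c is 901 mb.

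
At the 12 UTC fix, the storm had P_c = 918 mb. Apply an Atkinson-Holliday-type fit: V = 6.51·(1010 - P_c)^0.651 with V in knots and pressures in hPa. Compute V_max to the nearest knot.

ΔP = 1010 − 918 = 92 mb.
92^0.651 ≈ 18.986.
V ≈ 6.51 × 18.986 ≈ 123.6 kt.

124 kt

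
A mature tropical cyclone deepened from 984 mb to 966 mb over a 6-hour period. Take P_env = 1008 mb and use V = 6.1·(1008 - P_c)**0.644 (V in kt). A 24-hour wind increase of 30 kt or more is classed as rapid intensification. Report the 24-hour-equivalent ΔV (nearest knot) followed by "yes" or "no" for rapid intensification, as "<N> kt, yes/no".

82 kt, yes

V₁: ΔP = 24, V ≈ 6.1 × 24^0.644 ≈ 47.23 kt.
V₂: ΔP = 42, V ≈ 6.1 × 42^0.644 ≈ 67.72 kt.
ΔV over 6 h = 20.49 kt → 24 h equivalent = 20.49 × 24/6 ≈ 81.96 kt.
82 kt ≥ 30 kt ⇒ rapid intensification.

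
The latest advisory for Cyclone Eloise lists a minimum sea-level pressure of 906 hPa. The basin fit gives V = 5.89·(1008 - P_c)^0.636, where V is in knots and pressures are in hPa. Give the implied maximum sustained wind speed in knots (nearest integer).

112 kt

ΔP = 1008 − 906 = 102 hPa.
102^0.636 ≈ 18.944.
V ≈ 5.89 × 18.944 ≈ 111.6 kt.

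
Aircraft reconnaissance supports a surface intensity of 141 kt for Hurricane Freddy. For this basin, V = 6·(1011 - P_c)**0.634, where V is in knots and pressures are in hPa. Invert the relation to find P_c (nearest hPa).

866 hPa

ΔP = (V / 6)^(1/0.634) = (141/6)^1.577.
141/6 = 23.500; 23.500^1.577 ≈ 145.40 hPa.
P_c = 1011 − 145.40 = 865.60 ≈ 866 hPa.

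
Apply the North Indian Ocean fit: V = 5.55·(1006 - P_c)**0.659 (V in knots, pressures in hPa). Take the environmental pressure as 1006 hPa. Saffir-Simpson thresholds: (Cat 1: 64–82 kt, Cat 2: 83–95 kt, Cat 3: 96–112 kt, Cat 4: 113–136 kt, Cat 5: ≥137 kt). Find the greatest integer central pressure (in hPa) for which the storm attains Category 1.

Category 1 begins at V = 64 kt.
Required ΔP = (64/5.55)^(1/0.659) = 11.532^1.517 ≈ 40.87 hPa.
P_c ≤ 1006 − 40.87 = 965.13, so the highest integer P_c is 965 hPa.

965 hPa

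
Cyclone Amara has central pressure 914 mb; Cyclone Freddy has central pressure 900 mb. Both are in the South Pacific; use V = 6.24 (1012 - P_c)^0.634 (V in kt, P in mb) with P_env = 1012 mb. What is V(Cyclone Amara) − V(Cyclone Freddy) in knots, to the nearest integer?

Cyclone Amara: ΔP = 98; V ≈ 6.24 × 98^0.634 ≈ 114.19 kt.
Cyclone Freddy: ΔP = 112; V ≈ 6.24 × 112^0.634 ≈ 124.28 kt.
Difference ≈ 114.19 − 124.28 = -10.09 → -10 kt.

-10 kt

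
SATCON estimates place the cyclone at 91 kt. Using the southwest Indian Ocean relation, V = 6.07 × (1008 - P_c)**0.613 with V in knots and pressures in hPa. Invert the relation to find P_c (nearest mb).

ΔP = (V / 6.07)^(1/0.613) = (91/6.07)^1.631.
91/6.07 = 14.992; 14.992^1.631 ≈ 82.83 mb.
P_c = 1008 − 82.83 = 925.17 ≈ 925 mb.

925 mb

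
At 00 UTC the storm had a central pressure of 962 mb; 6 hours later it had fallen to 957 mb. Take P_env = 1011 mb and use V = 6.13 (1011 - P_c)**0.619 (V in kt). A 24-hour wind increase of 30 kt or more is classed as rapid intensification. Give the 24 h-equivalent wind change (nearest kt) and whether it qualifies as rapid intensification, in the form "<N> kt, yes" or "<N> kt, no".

17 kt, no

V₁: ΔP = 49, V ≈ 6.13 × 49^0.619 ≈ 68.19 kt.
V₂: ΔP = 54, V ≈ 6.13 × 54^0.619 ≈ 72.41 kt.
ΔV over 6 h = 4.22 kt → 24 h equivalent = 4.22 × 24/6 ≈ 16.88 kt.
17 kt < 30 kt ⇒ not rapid intensification.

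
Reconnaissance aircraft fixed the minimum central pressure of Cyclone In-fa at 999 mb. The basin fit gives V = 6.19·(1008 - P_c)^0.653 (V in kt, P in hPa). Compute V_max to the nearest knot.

ΔP = 1008 − 999 = 9 mb.
9^0.653 ≈ 4.199.
V ≈ 6.19 × 4.199 ≈ 26.0 kt.

26 kt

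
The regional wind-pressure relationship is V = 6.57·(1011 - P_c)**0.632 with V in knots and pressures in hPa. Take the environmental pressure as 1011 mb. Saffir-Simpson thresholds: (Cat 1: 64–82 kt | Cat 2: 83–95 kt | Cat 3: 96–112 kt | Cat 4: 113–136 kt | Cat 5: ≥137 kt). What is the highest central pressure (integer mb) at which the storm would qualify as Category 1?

Category 1 begins at V = 64 kt.
Required ΔP = (64/6.57)^(1/0.632) = 9.741^1.582 ≈ 36.67 mb.
P_c ≤ 1011 − 36.67 = 974.33, so the highest integer P_c is 974 mb.

974 mb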